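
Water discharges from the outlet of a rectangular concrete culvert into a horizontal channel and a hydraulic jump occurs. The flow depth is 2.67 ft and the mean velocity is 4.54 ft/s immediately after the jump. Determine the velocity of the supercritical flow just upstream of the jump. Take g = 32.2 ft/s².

Fr₂ = V₂/√(g·y₂) = 4.54/√(32.2×2.67) = 0.490.
Since the conjugate-depth ratio holds either way, y₁/y₂ = ½[√(1 + 8Fr₂²) − 1] = ½[√2.918 − 1] = 0.354.
y₁ = 0.354 × 2.67 = 0.945 ft.
V₁ = q/y₁ = 12.1/0.945 = 12.8 ft/s.

V₁ = 12.8 ft/s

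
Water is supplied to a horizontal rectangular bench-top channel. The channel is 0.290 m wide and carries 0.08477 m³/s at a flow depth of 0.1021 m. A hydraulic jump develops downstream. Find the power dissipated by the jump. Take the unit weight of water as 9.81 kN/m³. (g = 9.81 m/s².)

q = Q/b = 0.08477/0.290 = 0.2923 m²/s; V₁ = q/y₁ = 2.863 m/s. Fr₁ = V₁/√(g·y₁) = 2.861.
By Bélanger, y₂/y₁ = ½[√(1 + 8Fr₁²) − 1] = ½[√66.468 − 1] = 3.576.
y₂ = 3.576 × 0.1021 = 0.3652 m.
V₂ = q/y₂ = 0.2923/0.3652 = 0.8005 m/s. E₁ = y₁ + V₁²/2g = 0.5199 m; E₂ = y₂ + V₂²/2g = 0.3978 m. ΔE = E₁ − E₂ = 0.1221 m.
P = γ·Q·ΔE = 9.81 × 0.08477 × 0.1221 = 0.1015 kW.

P = 0.1015 kW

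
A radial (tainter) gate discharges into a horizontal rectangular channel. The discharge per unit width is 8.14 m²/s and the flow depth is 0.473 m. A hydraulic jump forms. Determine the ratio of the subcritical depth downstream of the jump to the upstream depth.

V₁ = q/y₁ = 8.14/0.473 = 17.2 m/s. Fr₁ = V₁/√(g·y₁) = 17.2/√(9.81×0.473) = 7.99.
From the momentum equation for a rectangular channel, y₂/y₁ = ½[√(1 + 8Fr₁²) − 1] = ½[√511.6 − 1] = 10.8.

y₂/y₁ = 10.8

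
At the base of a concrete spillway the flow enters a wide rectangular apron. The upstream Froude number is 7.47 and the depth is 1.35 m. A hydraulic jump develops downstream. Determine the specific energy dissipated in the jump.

ΔE = 25.0 m

Fr₁ = 7.47 (given).
Conjugate-depth relation: y₂/y₁ = ½[√(1 + 8Fr₁²) − 1] = ½[√447.4 − 1] = 10.1.
y₂ = 10.1 × 1.35 = 13.6 m.
V₁ = Fr₁·√(g·y₁) = 7.47×√(9.81×1.35) = 27.2 m/s; q = V₁·y₁ = 36.7 m²/s. V₂ = q/y₂ = 36.7/13.6 = 2.70 m/s. E₁ = y₁ + V₁²/2g = 39.0 m; E₂ = y₂ + V₂²/2g = 14.0 m. ΔE = E₁ − E₂ = 25.0 m.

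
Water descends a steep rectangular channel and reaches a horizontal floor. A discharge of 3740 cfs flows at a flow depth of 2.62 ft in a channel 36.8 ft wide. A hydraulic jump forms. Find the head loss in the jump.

q = Q/b = 3740/36.8 = 102 ft²/s; V₁ = q/y₁ = 38.8 ft/s. Fr₁ = V₁/√(g·y₁) = 4.22.
Sequent-depth ratio: y₂/y₁ = ½[√(1 + 8Fr₁²) − 1] = ½[√143.7 − 1] = 5.49.
y₂ = 5.49 × 2.62 = 14.4 ft.
Head loss: ΔE = (y₂ − y₁)³/(4y₁y₂) = (14.4 − 2.62)³/(4×2.62×14.4) = 1632/151 = 10.8 ft.

ΔE = 10.8 ft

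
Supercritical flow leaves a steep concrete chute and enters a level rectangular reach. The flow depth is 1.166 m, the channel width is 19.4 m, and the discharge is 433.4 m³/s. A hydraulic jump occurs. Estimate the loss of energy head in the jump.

ΔE = 10.77 m

q = Q/b = 433.4/19.4 = 22.34 m²/s; V₁ = q/y₁ = 19.16 m/s. Fr₁ = V₁/√(g·y₁) = 5.665.
Conjugate-depth relation: y₂/y₁ = ½[√(1 + 8Fr₁²) − 1] = ½[√257.74 − 1] = 7.527.
y₂ = 7.527 × 1.166 = 8.777 m.
Head loss: ΔE = (y₂ − y₁)³/(4y₁y₂) = (8.777 − 1.166)³/(4×1.166×8.777) = 440.8/40.93 = 10.77 m.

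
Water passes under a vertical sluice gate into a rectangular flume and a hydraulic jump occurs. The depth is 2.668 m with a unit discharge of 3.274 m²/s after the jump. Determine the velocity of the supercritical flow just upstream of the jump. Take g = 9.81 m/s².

V₂ = q/y₂ = 3.274/2.668 = 1.227 m/s; Fr₂ = V₂/√(g·y₂) = 0.2399.
Applying the sequent-depth relation in reverse, y₁/y₂ = ½[√(1 + 8Fr₂²) − 1] = ½[√1.4603 − 1] = 0.1042.
y₁ = 0.1042 × 2.668 = 0.2780 m.
V₁ = q/y₁ = 3.274/0.2780 = 11.78 m/s.

V₁ = 11.78 m/s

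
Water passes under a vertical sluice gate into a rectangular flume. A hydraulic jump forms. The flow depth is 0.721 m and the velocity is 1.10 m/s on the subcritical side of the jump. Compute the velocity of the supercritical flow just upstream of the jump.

V₁ = 4.08 m/s

Fr₂ = V₂/√(g·y₂) = 1.10/√(9.81×0.721) = 0.414.
Applying the sequent-depth relation in reverse, y₁/y₂ = ½[√(1 + 8Fr₂²) − 1] = ½[√2.369 − 1] = 0.270.
y₁ = 0.270 × 0.721 = 0.194 m.
V₁ = q/y₁ = 0.793/0.194 = 4.08 m/s.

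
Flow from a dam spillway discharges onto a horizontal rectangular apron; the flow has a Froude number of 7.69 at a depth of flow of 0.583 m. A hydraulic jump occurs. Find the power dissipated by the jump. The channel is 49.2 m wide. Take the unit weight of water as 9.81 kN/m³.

Fr₁ = 7.69 (given).
By Bélanger, y₂/y₁ = ½[√(1 + 8Fr₁²) − 1] = ½[√474.1 − 1] = 10.4.
y₂ = 10.4 × 0.583 = 6.06 m.
V₁ = Fr₁·√(g·y₁) = 7.69×√(9.81×0.583) = 18.4 m/s; q = V₁·y₁ = 10.7 m²/s. V₂ = q/y₂ = 10.7/6.06 = 1.77 m/s. E₁ = y₁ + V₁²/2g = 17.8 m; E₂ = y₂ + V₂²/2g = 6.22 m. ΔE = E₁ − E₂ = 11.6 m.
Q = q·b = 10.7 × 49.2 = 528 m³/s. P = γ·Q·ΔE = 9.81 × 528 × 11.6 = 60059 kW.

P = 60059 kW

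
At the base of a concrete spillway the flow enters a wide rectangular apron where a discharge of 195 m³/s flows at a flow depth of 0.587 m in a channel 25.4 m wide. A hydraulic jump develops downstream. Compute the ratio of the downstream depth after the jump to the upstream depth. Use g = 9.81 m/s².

q = Q/b = 195/25.4 = 7.68 m²/s; V₁ = q/y₁ = 13.1 m/s. Fr₁ = V₁/√(g·y₁) = 5.45.
By Bélanger, y₂/y₁ = ½[√(1 + 8Fr₁²) − 1] = ½[√238.6 − 1] = 7.22.

y₂/y₁ = 7.22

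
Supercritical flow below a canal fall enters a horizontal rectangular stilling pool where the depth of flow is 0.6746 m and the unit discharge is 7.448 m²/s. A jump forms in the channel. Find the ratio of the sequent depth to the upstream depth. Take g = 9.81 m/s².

V₁ = q/y₁ = 7.448/0.6746 = 11.04 m/s. Fr₁ = V₁/√(g·y₁) = 11.04/√(9.81×0.6746) = 4.292.
Sequent-depth ratio: y₂/y₁ = ½[√(1 + 8Fr₁²) − 1] = ½[√148.35 − 1] = 5.590.

y₂/y₁ = 5.590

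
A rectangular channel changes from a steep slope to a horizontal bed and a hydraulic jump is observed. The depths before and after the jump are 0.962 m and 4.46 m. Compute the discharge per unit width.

For a rectangular channel the momentum equation gives q² = ½·g·y₁·y₂·(y₁ + y₂) = ½×9.81×0.962×4.46×5.42 = 114.
q = √114 = 10.7 m²/s.

q = 10.7 m²/s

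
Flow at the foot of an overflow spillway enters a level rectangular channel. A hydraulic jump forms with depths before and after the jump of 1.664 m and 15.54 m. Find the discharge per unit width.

q = 46.71 m²/s

For a rectangular channel the momentum equation gives q² = ½·g·y₁·y₂·(y₁ + y₂) = ½×9.81×1.664×15.54×17.20 = 2182.
q = √2182 = 46.71 m²/s.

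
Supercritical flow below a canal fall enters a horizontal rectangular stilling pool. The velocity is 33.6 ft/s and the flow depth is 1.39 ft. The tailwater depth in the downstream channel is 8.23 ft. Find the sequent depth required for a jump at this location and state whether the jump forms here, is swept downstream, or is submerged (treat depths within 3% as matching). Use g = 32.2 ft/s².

y₂ = 9.20 ft; the jump is swept downstream

Fr₁ = V₁/√(g·y₁) = 33.6/√(32.2×1.39) = 5.02.
By Bélanger, y₂/y₁ = ½[√(1 + 8Fr₁²) − 1] = ½[√202.8 − 1] = 6.62.
y₂ = 6.62 × 1.39 = 9.20 ft.
Tailwater y_tw = 8.23 ft: y_tw < y₂, so the jump is swept downstream.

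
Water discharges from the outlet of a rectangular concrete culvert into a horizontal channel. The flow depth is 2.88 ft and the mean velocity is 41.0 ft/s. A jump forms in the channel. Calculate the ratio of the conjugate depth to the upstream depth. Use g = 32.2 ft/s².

y₂/y₁ = 5.54

Fr₁ = V₁/√(g·y₁) = 41.0/√(32.2×2.88) = 4.26.
Bélanger equation: y₂/y₁ = ½[√(1 + 8Fr₁²) − 1] = ½[√146.0 − 1] = 5.54.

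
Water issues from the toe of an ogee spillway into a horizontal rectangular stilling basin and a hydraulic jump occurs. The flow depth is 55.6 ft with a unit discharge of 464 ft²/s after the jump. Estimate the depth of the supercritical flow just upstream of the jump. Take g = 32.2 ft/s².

V₂ = q/y₂ = 464/55.6 = 8.35 ft/s; Fr₂ = V₂/√(g·y₂) = 0.197.
Since the conjugate-depth ratio holds either way, y₁/y₂ = ½[√(1 + 8Fr₂²) − 1] = ½[√1.311 − 1] = 0.0725.
y₁ = 0.0725 × 55.6 = 4.03 ft.

y₁ = 4.03 ft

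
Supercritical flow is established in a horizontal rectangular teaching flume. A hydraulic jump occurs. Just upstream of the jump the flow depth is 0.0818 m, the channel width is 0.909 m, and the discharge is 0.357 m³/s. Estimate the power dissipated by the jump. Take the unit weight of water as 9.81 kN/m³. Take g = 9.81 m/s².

q = Q/b = 0.357/0.909 = 0.393 m²/s; V₁ = q/y₁ = 4.80 m/s. Fr₁ = V₁/√(g·y₁) = 5.36.
Sequent-depth ratio: y₂/y₁ = ½[√(1 + 8Fr₁²) − 1] = ½[√230.8 − 1] = 7.10.
y₂ = 7.10 × 0.0818 = 0.580 m.
V₂ = q/y₂ = 0.393/0.580 = 0.677 m/s. E₁ = y₁ + V₁²/2g = 1.26 m; E₂ = y₂ + V₂²/2g = 0.604 m. ΔE = E₁ − E₂ = 0.653 m.
P = γ·Q·ΔE = 9.81 × 0.357 × 0.653 = 2.29 kW.

P = 2.29 kW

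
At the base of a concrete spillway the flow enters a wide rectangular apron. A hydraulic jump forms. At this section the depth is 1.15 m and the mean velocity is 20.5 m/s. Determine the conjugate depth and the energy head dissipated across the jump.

Fr₁ = V₁/√(g·y₁) = 20.5/√(9.81×1.15) = 6.10.
Bélanger equation: y₂/y₁ = ½[√(1 + 8Fr₁²) − 1] = ½[√299.0 − 1] = 8.15.
y₂ = 8.15 × 1.15 = 9.37 m.
q = V₁·y₁ = 20.5 × 1.15 = 23.6 m²/s. V₂ = q/y₂ = 23.6/9.37 = 2.52 m/s. E₁ = y₁ + V₁²/2g = 22.6 m; E₂ = y₂ + V₂²/2g = 9.69 m. ΔE = E₁ − E₂ = 12.9 m.

y₂ = 9.37 m; ΔE = 12.9 m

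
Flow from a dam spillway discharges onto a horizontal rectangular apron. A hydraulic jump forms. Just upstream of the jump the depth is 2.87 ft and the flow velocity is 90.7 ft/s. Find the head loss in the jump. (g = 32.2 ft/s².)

Fr₁ = V₁/√(g·y₁) = 90.7/√(32.2×2.87) = 9.43.
Sequent-depth ratio: y₂/y₁ = ½[√(1 + 8Fr₁²) − 1] = ½[√713.1 − 1] = 12.9.
y₂ = 12.9 × 2.87 = 36.9 ft.
q = V₁·y₁ = 90.7 × 2.87 = 260 ft²/s. V₂ = q/y₂ = 260/36.9 = 7.06 ft/s. E₁ = y₁ + V₁²/2g = 131 ft; E₂ = y₂ + V₂²/2g = 37.7 ft. ΔE = E₁ − E₂ = 93.0 ft.

ΔE = 93.0 ft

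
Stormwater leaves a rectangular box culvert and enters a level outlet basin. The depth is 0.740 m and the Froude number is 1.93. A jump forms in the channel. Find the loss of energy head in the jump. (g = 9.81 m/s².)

ΔE = 0.168 m

Fr₁ = 1.93 (given).
From the momentum equation for a rectangular channel, y₂/y₁ = ½[√(1 + 8Fr₁²) − 1] = ½[√30.80 − 1] = 2.27.
y₂ = 2.27 × 0.740 = 1.68 m.
Head loss: ΔE = (y₂ − y₁)³/(4y₁y₂) = (1.68 − 0.740)³/(4×0.740×1.68) = 0.840/4.98 = 0.168 m.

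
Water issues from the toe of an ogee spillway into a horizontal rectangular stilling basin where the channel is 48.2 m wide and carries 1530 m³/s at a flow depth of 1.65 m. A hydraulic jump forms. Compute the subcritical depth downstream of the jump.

q = Q/b = 1530/48.2 = 31.7 m²/s; V₁ = q/y₁ = 19.2 m/s. Fr₁ = V₁/√(g·y₁) = 4.78.
Bélanger equation: y₂/y₁ = ½[√(1 + 8Fr₁²) − 1] = ½[√183.9 − 1] = 6.28.
y₂ = 6.28 × 1.65 = 10.4 m.

y₂ = 10.4 m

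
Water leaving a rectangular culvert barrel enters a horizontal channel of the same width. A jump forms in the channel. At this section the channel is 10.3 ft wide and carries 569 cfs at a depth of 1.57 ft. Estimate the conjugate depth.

q = Q/b = 569/10.3 = 55.2 ft²/s; V₁ = q/y₁ = 35.2 ft/s. Fr₁ = V₁/√(g·y₁) = 4.95.
Bélanger equation: y₂/y₁ = ½[√(1 + 8Fr₁²) − 1] = ½[√196.9 − 1] = 6.52.
y₂ = 6.52 × 1.57 = 10.2 ft.

y₂ = 10.2 ft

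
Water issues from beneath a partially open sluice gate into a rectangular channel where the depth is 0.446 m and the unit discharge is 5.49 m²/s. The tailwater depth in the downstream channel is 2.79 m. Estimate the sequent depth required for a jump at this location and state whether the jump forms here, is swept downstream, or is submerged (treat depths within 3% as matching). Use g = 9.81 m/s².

y₂ = 3.50 m; the jump is swept downstream

V₁ = q/y₁ = 5.49/0.446 = 12.3 m/s. Fr₁ = V₁/√(g·y₁) = 12.3/√(9.81×0.446) = 5.88.
By Bélanger, y₂/y₁ = ½[√(1 + 8Fr₁²) − 1] = ½[√278.1 − 1] = 7.84.
y₂ = 7.84 × 0.446 = 3.50 m.
Tailwater y_tw = 2.79 m: y_tw < y₂, so the jump is swept downstream.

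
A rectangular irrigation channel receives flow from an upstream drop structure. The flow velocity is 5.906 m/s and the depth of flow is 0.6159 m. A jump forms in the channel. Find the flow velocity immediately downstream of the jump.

Fr₁ = V₁/√(g·y₁) = 5.906/√(9.81×0.6159) = 2.403.
Bélanger equation: y₂/y₁ = ½[√(1 + 8Fr₁²) − 1] = ½[√47.185 − 1] = 2.935.
y₂ = 2.935 × 0.6159 = 1.807 m.
q = V₁·y₁ = 5.906 × 0.6159 = 3.638 m²/s.
V₂ = q/y₂ = 3.638/1.807 = 2.013 m/s.

V₂ = 2.013 m/s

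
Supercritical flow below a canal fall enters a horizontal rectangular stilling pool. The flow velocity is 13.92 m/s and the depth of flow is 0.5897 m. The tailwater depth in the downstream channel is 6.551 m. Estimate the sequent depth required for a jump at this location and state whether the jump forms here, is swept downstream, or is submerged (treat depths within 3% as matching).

y₂ = 4.541 m; the jump is submerged

Fr₁ = V₁/√(g·y₁) = 13.92/√(9.81×0.5897) = 5.787.
Conjugate-depth relation: y₂/y₁ = ½[√(1 + 8Fr₁²) − 1] = ½[√268.96 − 1] = 7.700.
y₂ = 7.700 × 0.5897 = 4.541 m.
Tailwater y_tw = 6.551 m: y_tw > y₂, so the jump is submerged.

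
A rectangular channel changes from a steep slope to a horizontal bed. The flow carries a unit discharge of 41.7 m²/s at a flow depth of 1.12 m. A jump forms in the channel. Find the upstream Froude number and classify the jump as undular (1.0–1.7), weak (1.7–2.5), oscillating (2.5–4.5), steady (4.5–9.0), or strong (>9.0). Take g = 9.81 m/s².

V₁ = q/y₁ = 41.7/1.12 = 37.2 m/s. Fr₁ = V₁/√(g·y₁) = 37.2/√(9.81×1.12) = 11.2.
Fr₁ = 11.2 lies in the strong range.

Fr₁ = 11.2; strong jump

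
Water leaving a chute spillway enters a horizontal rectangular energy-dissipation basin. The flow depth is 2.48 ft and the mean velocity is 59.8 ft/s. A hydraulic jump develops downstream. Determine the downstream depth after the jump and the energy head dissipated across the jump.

y₂ = 22.3 ft; ΔE = 35.1 ft

Fr₁ = V₁/√(g·y₁) = 59.8/√(32.2×2.48) = 6.69.
Conjugate-depth relation: y₂/y₁ = ½[√(1 + 8Fr₁²) − 1] = ½[√359.2 − 1] = 8.98.
y₂ = 8.98 × 2.48 = 22.3 ft.
Head loss: ΔE = (y₂ − y₁)³/(4y₁y₂) = (22.3 − 2.48)³/(4×2.48×22.3) = 7742/221 = 35.1 ft.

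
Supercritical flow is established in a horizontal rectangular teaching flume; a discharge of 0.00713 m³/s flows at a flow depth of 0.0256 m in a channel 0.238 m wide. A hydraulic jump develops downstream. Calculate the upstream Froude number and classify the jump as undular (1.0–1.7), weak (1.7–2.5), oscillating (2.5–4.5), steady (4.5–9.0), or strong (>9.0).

Fr₁ = 2.34; weak jump

q = Q/b = 0.00713/0.238 = 0.0300 m²/s; V₁ = q/y₁ = 1.17 m/s. Fr₁ = V₁/√(g·y₁) = 2.34.
Fr₁ = 2.34 lies in the weak range.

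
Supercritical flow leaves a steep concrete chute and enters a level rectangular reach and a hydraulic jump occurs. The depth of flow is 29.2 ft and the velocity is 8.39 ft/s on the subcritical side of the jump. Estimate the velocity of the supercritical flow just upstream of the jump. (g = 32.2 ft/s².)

V₁ = 63.4 ft/s

Fr₂ = V₂/√(g·y₂) = 8.39/√(32.2×29.2) = 0.274.
Applying the sequent-depth relation in reverse, y₁/y₂ = ½[√(1 + 8Fr₂²) − 1] = ½[√1.599 − 1] = 0.132.
y₁ = 0.132 × 29.2 = 3.86 ft.
V₁ = q/y₁ = 245/3.86 = 63.4 ft/s.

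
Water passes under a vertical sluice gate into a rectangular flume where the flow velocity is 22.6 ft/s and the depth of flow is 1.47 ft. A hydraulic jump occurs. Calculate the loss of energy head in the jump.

Fr₁ = V₁/√(g·y₁) = 22.6/√(32.2×1.47) = 3.28.
From the momentum equation for a rectangular channel, y₂/y₁ = ½[√(1 + 8Fr₁²) − 1] = ½[√87.32 − 1] = 4.17.
y₂ = 4.17 × 1.47 = 6.13 ft.
q = V₁·y₁ = 22.6 × 1.47 = 33.2 ft²/s. V₂ = q/y₂ = 33.2/6.13 = 5.42 ft/s. E₁ = y₁ + V₁²/2g = 9.40 ft; E₂ = y₂ + V₂²/2g = 6.59 ft. ΔE = E₁ − E₂ = 2.81 ft.

ΔE = 2.81 ft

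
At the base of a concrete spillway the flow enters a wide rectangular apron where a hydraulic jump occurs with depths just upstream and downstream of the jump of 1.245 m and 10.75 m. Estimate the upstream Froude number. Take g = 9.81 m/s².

Fr₁ = 6.449

For a rectangular channel the momentum equation gives q² = ½·g·y₁·y₂·(y₁ + y₂) = ½×9.81×1.245×10.75×12.00 = 787.4.
q = √787.4 = 28.06 m²/s.
V₁ = q/y₁ = 22.54 m/s; Fr₁ = V₁/√(g·y₁) = 6.449.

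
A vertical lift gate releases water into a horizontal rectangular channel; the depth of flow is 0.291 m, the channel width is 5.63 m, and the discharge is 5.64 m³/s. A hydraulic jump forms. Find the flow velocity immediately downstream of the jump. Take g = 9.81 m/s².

V₂ = 1.42 m/s

q = Q/b = 5.64/5.63 = 1.00 m²/s; V₁ = q/y₁ = 3.44 m/s. Fr₁ = V₁/√(g·y₁) = 2.04.
Sequent-depth ratio: y₂/y₁ = ½[√(1 + 8Fr₁²) − 1] = ½[√34.21 − 1] = 2.42.
y₂ = 2.42 × 0.291 = 0.706 m.
V₂ = q/y₂ = 1.00/0.706 = 1.42 m/s.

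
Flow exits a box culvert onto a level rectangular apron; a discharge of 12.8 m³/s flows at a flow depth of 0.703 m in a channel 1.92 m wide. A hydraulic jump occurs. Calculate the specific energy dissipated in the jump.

ΔE = 1.82 m

q = Q/b = 12.8/1.92 = 6.67 m²/s; V₁ = q/y₁ = 9.48 m/s. Fr₁ = V₁/√(g·y₁) = 3.61.
Conjugate-depth relation: y₂/y₁ = ½[√(1 + 8Fr₁²) − 1] = ½[√105.3 − 1] = 4.63.
y₂ = 4.63 × 0.703 = 3.26 m.
V₂ = q/y₂ = 6.67/3.26 = 2.05 m/s. E₁ = y₁ + V₁²/2g = 5.29 m; E₂ = y₂ + V₂²/2g = 3.47 m. ΔE = E₁ − E₂ = 1.82 m.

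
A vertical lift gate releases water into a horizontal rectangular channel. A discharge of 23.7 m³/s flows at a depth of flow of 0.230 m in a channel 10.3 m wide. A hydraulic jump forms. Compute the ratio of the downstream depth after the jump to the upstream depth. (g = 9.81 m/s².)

y₂/y₁ = 8.93

q = Q/b = 23.7/10.3 = 2.30 m²/s; V₁ = q/y₁ = 10.0 m/s. Fr₁ = V₁/√(g·y₁) = 6.66.
By Bélanger, y₂/y₁ = ½[√(1 + 8Fr₁²) − 1] = ½[√355.9 − 1] = 8.93.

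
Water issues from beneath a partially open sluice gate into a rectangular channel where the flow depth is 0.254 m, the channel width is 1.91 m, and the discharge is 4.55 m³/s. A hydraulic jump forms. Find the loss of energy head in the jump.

q = Q/b = 4.55/1.91 = 2.38 m²/s; V₁ = q/y₁ = 9.38 m/s. Fr₁ = V₁/√(g·y₁) = 5.94.
Conjugate-depth relation: y₂/y₁ = ½[√(1 + 8Fr₁²) − 1] = ½[√283.4 − 1] = 7.92.
y₂ = 7.92 × 0.254 = 2.01 m.
V₂ = q/y₂ = 2.38/2.01 = 1.18 m/s. E₁ = y₁ + V₁²/2g = 4.74 m; E₂ = y₂ + V₂²/2g = 2.08 m. ΔE = E₁ − E₂ = 2.65 m.

ΔE = 2.65 m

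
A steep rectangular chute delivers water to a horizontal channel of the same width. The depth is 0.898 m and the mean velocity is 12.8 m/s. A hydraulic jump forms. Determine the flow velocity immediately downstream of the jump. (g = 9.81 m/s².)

Fr₁ = V₁/√(g·y₁) = 12.8/√(9.81×0.898) = 4.31.
From the momentum equation for a rectangular channel, y₂/y₁ = ½[√(1 + 8Fr₁²) − 1] = ½[√149.8 − 1] = 5.62.
y₂ = 5.62 × 0.898 = 5.05 m.
q = V₁·y₁ = 12.8 × 0.898 = 11.5 m²/s.
V₂ = q/y₂ = 11.5/5.05 = 2.28 m/s.

V₂ = 2.28 m/s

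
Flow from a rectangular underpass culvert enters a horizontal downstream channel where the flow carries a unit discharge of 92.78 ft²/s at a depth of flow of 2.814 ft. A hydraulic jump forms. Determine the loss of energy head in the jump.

V₁ = q/y₁ = 92.78/2.814 = 32.97 ft/s. Fr₁ = V₁/√(g·y₁) = 32.97/√(32.2×2.814) = 3.464.
Sequent-depth ratio: y₂/y₁ = ½[√(1 + 8Fr₁²) − 1] = ½[√96.978 − 1] = 4.424.
y₂ = 4.424 × 2.814 = 12.45 ft.
V₂ = q/y₂ = 92.78/12.45 = 7.453 ft/s. E₁ = y₁ + V₁²/2g = 19.69 ft; E₂ = y₂ + V₂²/2g = 13.31 ft. ΔE = E₁ − E₂ = 6.383 ft.

ΔE = 6.383 ft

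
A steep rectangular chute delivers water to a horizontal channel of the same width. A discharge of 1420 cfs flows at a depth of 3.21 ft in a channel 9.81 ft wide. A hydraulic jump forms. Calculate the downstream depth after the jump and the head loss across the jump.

y₂ = 18.6 ft; ΔE = 15.2 ft

q = Q/b = 1420/9.81 = 145 ft²/s; V₁ = q/y₁ = 45.1 ft/s. Fr₁ = V₁/√(g·y₁) = 4.44.
Bélanger equation: y₂/y₁ = ½[√(1 + 8Fr₁²) − 1] = ½[√158.4 − 1] = 5.79.
y₂ = 5.79 × 3.21 = 18.6 ft.
V₂ = q/y₂ = 145/18.6 = 7.78 ft/s. E₁ = y₁ + V₁²/2g = 34.8 ft; E₂ = y₂ + V₂²/2g = 19.5 ft. ΔE = E₁ − E₂ = 15.2 ft.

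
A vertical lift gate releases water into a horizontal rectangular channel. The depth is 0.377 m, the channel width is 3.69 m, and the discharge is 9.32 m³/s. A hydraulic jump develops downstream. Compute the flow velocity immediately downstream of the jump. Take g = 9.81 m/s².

q = Q/b = 9.32/3.69 = 2.53 m²/s; V₁ = q/y₁ = 6.70 m/s. Fr₁ = V₁/√(g·y₁) = 3.48.
By Bélanger, y₂/y₁ = ½[√(1 + 8Fr₁²) − 1] = ½[√98.09 − 1] = 4.45.
y₂ = 4.45 × 0.377 = 1.68 m.
V₂ = q/y₂ = 2.53/1.68 = 1.50 m/s.

V₂ = 1.50 m/s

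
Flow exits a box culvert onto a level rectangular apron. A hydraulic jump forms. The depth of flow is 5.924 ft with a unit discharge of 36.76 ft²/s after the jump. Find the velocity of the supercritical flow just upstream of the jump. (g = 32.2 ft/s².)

V₁ = 20.11 ft/s

V₂ = q/y₂ = 36.76/5.924 = 6.205 ft/s; Fr₂ = V₂/√(g·y₂) = 0.4493.
Applying the sequent-depth relation in reverse, y₁/y₂ = ½[√(1 + 8Fr₂²) − 1] = ½[√2.6149 − 1] = 0.3085.
y₁ = 0.3085 × 5.924 = 1.828 ft.
V₁ = q/y₁ = 36.76/1.828 = 20.11 ft/s.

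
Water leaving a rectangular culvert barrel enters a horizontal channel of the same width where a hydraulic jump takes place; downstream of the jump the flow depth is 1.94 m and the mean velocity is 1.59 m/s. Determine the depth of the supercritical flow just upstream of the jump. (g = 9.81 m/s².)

y₁ = 0.423 m

Fr₂ = V₂/√(g·y₂) = 1.59/√(9.81×1.94) = 0.364.
Since the conjugate-depth ratio holds either way, y₁/y₂ = ½[√(1 + 8Fr₂²) − 1] = ½[√2.063 − 1] = 0.218.
y₁ = 0.218 × 1.94 = 0.423 m.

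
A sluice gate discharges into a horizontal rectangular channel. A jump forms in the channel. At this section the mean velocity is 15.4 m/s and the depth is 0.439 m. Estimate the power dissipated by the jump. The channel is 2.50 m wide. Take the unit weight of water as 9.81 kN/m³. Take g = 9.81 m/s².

P = 1329 kW

Fr₁ = V₁/√(g·y₁) = 15.4/√(9.81×0.439) = 7.42.
Sequent-depth ratio: y₂/y₁ = ½[√(1 + 8Fr₁²) − 1] = ½[√441.6 − 1] = 10.0.
y₂ = 10.0 × 0.439 = 4.39 m.
q = V₁·y₁ = 15.4 × 0.439 = 6.76 m²/s. V₂ = q/y₂ = 6.76/4.39 = 1.54 m/s. E₁ = y₁ + V₁²/2g = 12.5 m; E₂ = y₂ + V₂²/2g = 4.51 m. ΔE = E₁ − E₂ = 8.01 m.
Q = q·b = 6.76 × 2.50 = 16.9 m³/s. P = γ·Q·ΔE = 9.81 × 16.9 × 8.01 = 1329 kW.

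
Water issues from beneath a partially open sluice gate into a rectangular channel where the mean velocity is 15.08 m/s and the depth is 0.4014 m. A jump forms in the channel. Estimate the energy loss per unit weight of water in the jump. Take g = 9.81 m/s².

Fr₁ = V₁/√(g·y₁) = 15.08/√(9.81×0.4014) = 7.599.
Sequent-depth ratio: y₂/y₁ = ½[√(1 + 8Fr₁²) − 1] = ½[√463.00 − 1] = 10.26.
y₂ = 10.26 × 0.4014 = 4.118 m.
q = V₁·y₁ = 15.08 × 0.4014 = 6.053 m²/s. V₂ = q/y₂ = 6.053/4.118 = 1.470 m/s. E₁ = y₁ + V₁²/2g = 11.99 m; E₂ = y₂ + V₂²/2g = 4.228 m. ΔE = E₁ − E₂ = 7.764 m.

ΔE = 7.764 m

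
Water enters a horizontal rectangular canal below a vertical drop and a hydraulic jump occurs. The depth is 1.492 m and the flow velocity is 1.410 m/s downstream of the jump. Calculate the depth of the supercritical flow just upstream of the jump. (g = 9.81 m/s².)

Fr₂ = V₂/√(g·y₂) = 1.410/√(9.81×1.492) = 0.3686.
Applying the sequent-depth relation in reverse, y₁/y₂ = ½[√(1 + 8Fr₂²) − 1] = ½[√2.0867 − 1] = 0.2223.
y₁ = 0.2223 × 1.492 = 0.3316 m.

y₁ = 0.3316 m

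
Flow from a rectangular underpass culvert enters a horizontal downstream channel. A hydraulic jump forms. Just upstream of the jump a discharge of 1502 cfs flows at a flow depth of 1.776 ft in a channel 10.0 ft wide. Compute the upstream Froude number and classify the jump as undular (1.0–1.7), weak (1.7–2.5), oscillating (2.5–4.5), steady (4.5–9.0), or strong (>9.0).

Fr₁ = 11.18; strong jump

q = Q/b = 1502/10.0 = 150.2 ft²/s; V₁ = q/y₁ = 84.57 ft/s. Fr₁ = V₁/√(g·y₁) = 11.18.
Fr₁ = 11.18 lies in the strong range.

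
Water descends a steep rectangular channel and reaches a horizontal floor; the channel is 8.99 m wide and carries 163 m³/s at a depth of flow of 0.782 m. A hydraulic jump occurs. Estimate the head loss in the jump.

q = Q/b = 163/8.99 = 18.1 m²/s; V₁ = q/y₁ = 23.2 m/s. Fr₁ = V₁/√(g·y₁) = 8.37.
Conjugate-depth relation: y₂/y₁ = ½[√(1 + 8Fr₁²) − 1] = ½[√561.6 − 1] = 11.3.
y₂ = 11.3 × 0.782 = 8.87 m.
Head loss: ΔE = (y₂ − y₁)³/(4y₁y₂) = (8.87 − 0.782)³/(4×0.782×8.87) = 530/27.8 = 19.1 m.

ΔE = 19.1 m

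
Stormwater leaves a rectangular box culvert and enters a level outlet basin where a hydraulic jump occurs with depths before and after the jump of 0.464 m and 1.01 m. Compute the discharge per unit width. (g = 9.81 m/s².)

q = 1.84 m²/s

For a rectangular channel the momentum equation gives q² = ½·g·y₁·y₂·(y₁ + y₂) = ½×9.81×0.464×1.01×1.47 = 3.39.
q = √3.39 = 1.84 m²/s.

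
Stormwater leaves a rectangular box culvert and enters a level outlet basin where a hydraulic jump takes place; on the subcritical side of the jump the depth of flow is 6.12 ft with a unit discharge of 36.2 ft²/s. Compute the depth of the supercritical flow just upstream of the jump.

y₁ = 1.70 ft

V₂ = q/y₂ = 36.2/6.12 = 5.92 ft/s; Fr₂ = V₂/√(g·y₂) = 0.421.
Since the conjugate-depth ratio holds either way, y₁/y₂ = ½[√(1 + 8Fr₂²) − 1] = ½[√2.420 − 1] = 0.278.
y₁ = 0.278 × 6.12 = 1.70 ft.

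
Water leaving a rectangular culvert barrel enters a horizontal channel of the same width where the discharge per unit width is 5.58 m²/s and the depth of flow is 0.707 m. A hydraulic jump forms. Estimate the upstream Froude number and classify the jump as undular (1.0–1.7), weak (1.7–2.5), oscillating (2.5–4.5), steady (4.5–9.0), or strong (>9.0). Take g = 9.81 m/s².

V₁ = q/y₁ = 5.58/0.707 = 7.89 m/s. Fr₁ = V₁/√(g·y₁) = 7.89/√(9.81×0.707) = 3.00.
Fr₁ = 3.00 lies in the oscillating range.

Fr₁ = 3.00; oscillating jump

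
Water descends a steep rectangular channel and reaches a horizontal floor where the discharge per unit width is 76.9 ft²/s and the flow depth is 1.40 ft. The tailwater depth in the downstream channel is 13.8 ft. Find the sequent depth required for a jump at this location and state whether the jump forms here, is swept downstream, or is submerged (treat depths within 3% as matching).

y₂ = 15.5 ft; the jump is swept downstream

V₁ = q/y₁ = 76.9/1.40 = 54.9 ft/s. Fr₁ = V₁/√(g·y₁) = 54.9/√(32.2×1.40) = 8.18.
Conjugate-depth relation: y₂/y₁ = ½[√(1 + 8Fr₁²) − 1] = ½[√536.4 − 1] = 11.1.
y₂ = 11.1 × 1.40 = 15.5 ft.
Tailwater y_tw = 13.8 ft: y_tw < y₂, so the jump is swept downstream.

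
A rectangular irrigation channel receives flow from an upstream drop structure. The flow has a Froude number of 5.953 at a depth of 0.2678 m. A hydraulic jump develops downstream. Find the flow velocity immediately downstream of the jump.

V₂ = 1.216 m/s

Fr₁ = 5.953 (given).
From the momentum equation for a rectangular channel, y₂/y₁ = ½[√(1 + 8Fr₁²) − 1] = ½[√284.51 − 1] = 7.934.
y₂ = 7.934 × 0.2678 = 2.125 m.
V₁ = Fr₁·√(g·y₁) = 5.953×√(9.81×0.2678) = 9.649 m/s; q = V₁·y₁ = 2.584 m²/s.
V₂ = q/y₂ = 2.584/2.125 = 1.216 m/s.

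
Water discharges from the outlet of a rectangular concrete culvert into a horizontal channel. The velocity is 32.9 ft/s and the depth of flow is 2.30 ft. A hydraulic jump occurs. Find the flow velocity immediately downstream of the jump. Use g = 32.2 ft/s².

V₂ = 6.67 ft/s

Fr₁ = V₁/√(g·y₁) = 32.9/√(32.2×2.30) = 3.82.
Sequent-depth ratio: y₂/y₁ = ½[√(1 + 8Fr₁²) − 1] = ½[√117.9 − 1] = 4.93.
y₂ = 4.93 × 2.30 = 11.3 ft.
q = V₁·y₁ = 32.9 × 2.30 = 75.7 ft²/s.
V₂ = q/y₂ = 75.7/11.3 = 6.67 ft/s.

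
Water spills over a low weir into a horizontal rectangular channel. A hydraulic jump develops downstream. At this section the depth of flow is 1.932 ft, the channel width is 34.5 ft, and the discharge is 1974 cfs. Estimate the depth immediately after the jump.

q = Q/b = 1974/34.5 = 57.22 ft²/s; V₁ = q/y₁ = 29.62 ft/s. Fr₁ = V₁/√(g·y₁) = 3.755.
By Bélanger, y₂/y₁ = ½[√(1 + 8Fr₁²) − 1] = ½[√113.79 − 1] = 4.834.
y₂ = 4.834 × 1.932 = 9.339 ft.

y₂ = 9.339 ft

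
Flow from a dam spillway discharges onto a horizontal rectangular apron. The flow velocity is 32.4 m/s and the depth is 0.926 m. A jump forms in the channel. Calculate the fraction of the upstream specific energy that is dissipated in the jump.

ΔE/E₁ = 0.745 (74.5%)

Fr₁ = V₁/√(g·y₁) = 32.4/√(9.81×0.926) = 10.7.
Bélanger equation: y₂/y₁ = ½[√(1 + 8Fr₁²) − 1] = ½[√925.5 − 1] = 14.7.
y₂ = 14.7 × 0.926 = 13.6 m.
E₁ = y₁ + V₁²/2g = 54.4 m. ΔE = (y₂ − y₁)³/(4y₁y₂) = 40.6 m. ΔE/E₁ = 40.6/54.4 = 0.745.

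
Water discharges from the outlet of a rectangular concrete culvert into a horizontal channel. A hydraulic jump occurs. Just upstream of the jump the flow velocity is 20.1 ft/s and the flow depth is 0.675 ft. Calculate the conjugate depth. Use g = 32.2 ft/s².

Fr₁ = V₁/√(g·y₁) = 20.1/√(32.2×0.675) = 4.31.
Sequent-depth ratio: y₂/y₁ = ½[√(1 + 8Fr₁²) − 1] = ½[√149.7 − 1] = 5.62.
y₂ = 5.62 × 0.675 = 3.79 ft.

y₂ = 3.79 ft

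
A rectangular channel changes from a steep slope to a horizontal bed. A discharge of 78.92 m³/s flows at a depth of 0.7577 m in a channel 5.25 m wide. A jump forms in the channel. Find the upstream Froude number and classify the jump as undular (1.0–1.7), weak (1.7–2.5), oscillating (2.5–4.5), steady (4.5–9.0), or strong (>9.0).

Fr₁ = 7.277; steady jump

q = Q/b = 78.92/5.25 = 15.03 m²/s; V₁ = q/y₁ = 19.84 m/s. Fr₁ = V₁/√(g·y₁) = 7.277.
Fr₁ = 7.277 lies in the steady range.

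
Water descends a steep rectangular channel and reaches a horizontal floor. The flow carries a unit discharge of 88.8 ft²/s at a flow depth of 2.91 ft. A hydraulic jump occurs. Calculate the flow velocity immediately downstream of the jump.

V₂ = 7.66 ft/s

V₁ = q/y₁ = 88.8/2.91 = 30.5 ft/s. Fr₁ = V₁/√(g·y₁) = 30.5/√(32.2×2.91) = 3.15.
Sequent-depth ratio: y₂/y₁ = ½[√(1 + 8Fr₁²) − 1] = ½[√80.50 − 1] = 3.99.
y₂ = 3.99 × 2.91 = 11.6 ft.
V₂ = q/y₂ = 88.8/11.6 = 7.66 ft/s.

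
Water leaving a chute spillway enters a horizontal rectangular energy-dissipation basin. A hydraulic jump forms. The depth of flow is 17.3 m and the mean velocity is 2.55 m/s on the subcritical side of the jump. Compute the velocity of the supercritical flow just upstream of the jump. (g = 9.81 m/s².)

V₁ = 35.7 m/s

Fr₂ = V₂/√(g·y₂) = 2.55/√(9.81×17.3) = 0.196.
The Bélanger relation is symmetric: y₁/y₂ = ½[√(1 + 8Fr₂²) − 1] = ½[√1.307 − 1] = 0.0715.
y₁ = 0.0715 × 17.3 = 1.24 m.
V₁ = q/y₁ = 44.1/1.24 = 35.7 m/s.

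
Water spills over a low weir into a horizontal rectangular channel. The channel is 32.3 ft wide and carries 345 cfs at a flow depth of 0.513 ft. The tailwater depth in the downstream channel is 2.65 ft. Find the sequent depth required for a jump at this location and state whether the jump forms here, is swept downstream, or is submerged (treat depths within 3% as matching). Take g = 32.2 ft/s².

y₂ = 3.47 ft; the jump is swept downstream

q = Q/b = 345/32.3 = 10.7 ft²/s; V₁ = q/y₁ = 20.8 ft/s. Fr₁ = V₁/√(g·y₁) = 5.12.
Bélanger equation: y₂/y₁ = ½[√(1 + 8Fr₁²) − 1] = ½[√210.9 − 1] = 6.76.
y₂ = 6.76 × 0.513 = 3.47 ft.
Tailwater y_tw = 2.65 ft: y_tw < y₂, so the jump is swept downstream.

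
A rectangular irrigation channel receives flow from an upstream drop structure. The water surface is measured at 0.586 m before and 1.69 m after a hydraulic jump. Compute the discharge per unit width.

q = 3.33 m²/s

For a rectangular channel the momentum equation gives q² = ½·g·y₁·y₂·(y₁ + y₂) = ½×9.81×0.586×1.69×2.28 = 11.1.
q = √11.1 = 3.33 m²/s.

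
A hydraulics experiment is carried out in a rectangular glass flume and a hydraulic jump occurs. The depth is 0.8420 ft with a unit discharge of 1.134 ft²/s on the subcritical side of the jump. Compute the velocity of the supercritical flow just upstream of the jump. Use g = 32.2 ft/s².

V₁ = 11.27 ft/s

V₂ = q/y₂ = 1.134/0.8420 = 1.347 ft/s; Fr₂ = V₂/√(g·y₂) = 0.2587.
Since the conjugate-depth ratio holds either way, y₁/y₂ = ½[√(1 + 8Fr₂²) − 1] = ½[√1.5352 − 1] = 0.1195.
y₁ = 0.1195 × 0.8420 = 0.1006 ft.
V₁ = q/y₁ = 1.134/0.1006 = 11.27 ft/s.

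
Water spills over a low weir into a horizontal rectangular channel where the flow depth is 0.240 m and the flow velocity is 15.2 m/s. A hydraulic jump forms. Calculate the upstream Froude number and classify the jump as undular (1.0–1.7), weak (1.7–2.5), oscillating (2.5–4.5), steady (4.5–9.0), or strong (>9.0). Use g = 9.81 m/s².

Fr₁ = 9.91; strong jump

Fr₁ = V₁/√(g·y₁) = 15.2/√(9.81×0.240) = 9.91.
Fr₁ = 9.91 lies in the strong range.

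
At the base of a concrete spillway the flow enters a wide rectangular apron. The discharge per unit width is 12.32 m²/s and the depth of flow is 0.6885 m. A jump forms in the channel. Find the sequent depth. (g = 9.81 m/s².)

V₁ = q/y₁ = 12.32/0.6885 = 17.89 m/s. Fr₁ = V₁/√(g·y₁) = 17.89/√(9.81×0.6885) = 6.885.
By Bélanger, y₂/y₁ = ½[√(1 + 8Fr₁²) − 1] = ½[√380.25 − 1] = 9.250.
y₂ = 9.250 × 0.6885 = 6.369 m.

y₂ = 6.369 m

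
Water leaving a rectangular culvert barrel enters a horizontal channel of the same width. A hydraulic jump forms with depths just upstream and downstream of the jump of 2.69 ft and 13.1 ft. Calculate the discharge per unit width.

For a rectangular channel the momentum equation gives q² = ½·g·y₁·y₂·(y₁ + y₂) = ½×32.2×2.69×13.1×15.8 = 8958.
q = √8958 = 94.6 ft²/s.

q = 94.6 ft²/s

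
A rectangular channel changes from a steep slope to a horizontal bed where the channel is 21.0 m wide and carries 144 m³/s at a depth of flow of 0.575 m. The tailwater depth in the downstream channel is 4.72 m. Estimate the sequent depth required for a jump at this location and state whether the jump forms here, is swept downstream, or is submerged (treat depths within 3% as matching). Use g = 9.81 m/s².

q = Q/b = 144/21.0 = 6.86 m²/s; V₁ = q/y₁ = 11.9 m/s. Fr₁ = V₁/√(g·y₁) = 5.02.
From the momentum equation for a rectangular channel, y₂/y₁ = ½[√(1 + 8Fr₁²) − 1] = ½[√202.7 − 1] = 6.62.
y₂ = 6.62 × 0.575 = 3.81 m.
Tailwater y_tw = 4.72 m: y_tw > y₂, so the jump is submerged.

y₂ = 3.81 m; the jump is submerged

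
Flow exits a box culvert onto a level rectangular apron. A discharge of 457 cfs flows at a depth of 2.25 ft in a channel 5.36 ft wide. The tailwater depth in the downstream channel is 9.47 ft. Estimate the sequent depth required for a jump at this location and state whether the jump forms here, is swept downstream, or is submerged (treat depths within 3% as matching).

q = Q/b = 457/5.36 = 85.3 ft²/s; V₁ = q/y₁ = 37.9 ft/s. Fr₁ = V₁/√(g·y₁) = 4.45.
From the momentum equation for a rectangular channel, y₂/y₁ = ½[√(1 + 8Fr₁²) − 1] = ½[√159.6 − 1] = 5.82.
y₂ = 5.82 × 2.25 = 13.1 ft.
Tailwater y_tw = 9.47 ft: y_tw < y₂, so the jump is swept downstream.

y₂ = 13.1 ft; the jump is swept downstream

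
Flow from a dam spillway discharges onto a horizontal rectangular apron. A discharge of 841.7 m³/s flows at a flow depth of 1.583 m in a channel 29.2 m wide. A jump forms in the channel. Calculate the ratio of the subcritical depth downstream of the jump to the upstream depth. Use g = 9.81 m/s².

q = Q/b = 841.7/29.2 = 28.83 m²/s; V₁ = q/y₁ = 18.21 m/s. Fr₁ = V₁/√(g·y₁) = 4.621.
Bélanger equation: y₂/y₁ = ½[√(1 + 8Fr₁²) − 1] = ½[√171.82 − 1] = 6.054.

y₂/y₁ = 6.054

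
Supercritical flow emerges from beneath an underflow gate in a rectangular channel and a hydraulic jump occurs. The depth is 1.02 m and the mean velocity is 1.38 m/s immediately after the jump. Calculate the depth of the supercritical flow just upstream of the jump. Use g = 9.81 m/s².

Fr₂ = V₂/√(g·y₂) = 1.38/√(9.81×1.02) = 0.436.
The Bélanger relation is symmetric: y₁/y₂ = ½[√(1 + 8Fr₂²) − 1] = ½[√2.523 − 1] = 0.294.
y₁ = 0.294 × 1.02 = 0.300 m.

y₁ = 0.300 m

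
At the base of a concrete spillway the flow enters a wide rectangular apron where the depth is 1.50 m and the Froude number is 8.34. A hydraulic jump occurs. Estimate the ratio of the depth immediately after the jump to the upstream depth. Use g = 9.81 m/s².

y₂/y₁ = 11.3

Fr₁ = 8.34 (given).
Conjugate-depth relation: y₂/y₁ = ½[√(1 + 8Fr₁²) − 1] = ½[√557.4 − 1] = 11.3.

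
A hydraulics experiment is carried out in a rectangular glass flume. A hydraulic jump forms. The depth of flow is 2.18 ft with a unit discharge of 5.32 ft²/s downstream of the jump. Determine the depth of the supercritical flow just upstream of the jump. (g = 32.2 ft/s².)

V₂ = q/y₂ = 5.32/2.18 = 2.44 ft/s; Fr₂ = V₂/√(g·y₂) = 0.291.
The Bélanger relation is symmetric: y₁/y₂ = ½[√(1 + 8Fr₂²) − 1] = ½[√1.679 − 1] = 0.148.
y₁ = 0.148 × 2.18 = 0.322 ft.

y₁ = 0.322 ft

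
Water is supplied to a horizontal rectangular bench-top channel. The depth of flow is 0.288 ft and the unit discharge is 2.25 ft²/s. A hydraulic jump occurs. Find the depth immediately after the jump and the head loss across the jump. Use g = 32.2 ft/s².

V₁ = q/y₁ = 2.25/0.288 = 7.81 ft/s. Fr₁ = V₁/√(g·y₁) = 7.81/√(32.2×0.288) = 2.57.
Sequent-depth ratio: y₂/y₁ = ½[√(1 + 8Fr₁²) − 1] = ½[√53.65 − 1] = 3.16.
y₂ = 3.16 × 0.288 = 0.911 ft.
Head loss: ΔE = (y₂ − y₁)³/(4y₁y₂) = (0.911 − 0.288)³/(4×0.288×0.911) = 0.242/1.05 = 0.230 ft.

y₂ = 0.911 ft; ΔE = 0.230 ft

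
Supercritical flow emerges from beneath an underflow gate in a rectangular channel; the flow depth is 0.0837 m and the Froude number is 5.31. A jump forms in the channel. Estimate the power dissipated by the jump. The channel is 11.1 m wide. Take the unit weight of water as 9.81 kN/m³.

P = 28.6 kW

Fr₁ = 5.31 (given).
By Bélanger, y₂/y₁ = ½[√(1 + 8Fr₁²) − 1] = ½[√226.6 − 1] = 7.03.
y₂ = 7.03 × 0.0837 = 0.588 m.
Head loss: ΔE = (y₂ − y₁)³/(4y₁y₂) = (0.588 − 0.0837)³/(4×0.0837×0.588) = 0.128/0.197 = 0.652 m.
V₁ = Fr₁·√(g·y₁) = 5.31×√(9.81×0.0837) = 4.81 m/s; q = V₁·y₁ = 0.403 m²/s. Q = q·b = 0.403 × 11.1 = 4.47 m³/s. P = γ·Q·ΔE = 9.81 × 4.47 × 0.652 = 28.6 kW.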